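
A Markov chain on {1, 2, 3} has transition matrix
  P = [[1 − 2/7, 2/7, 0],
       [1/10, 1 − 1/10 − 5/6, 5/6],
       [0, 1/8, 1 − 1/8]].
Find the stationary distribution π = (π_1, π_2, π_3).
π = (21/481, 60/481, 400/481)

This is a birth-death chain on three states, which satisfies detailed balance: π_1 · P_{12} = π_2 · P_{21} and π_2 · P_{23} = π_3 · P_{32}.
From π_1 · 2/7 = π_2 · 1/10: π_2/π_1 = (2/7)/(1/10) = 20/7.
From π_2 · 5/6 = π_3 · 1/8: π_3/π_2 = (5/6)/(1/8) = 20/3.
Take π_1 proportional to 1; then unnormalized π = (1, 20/7, 400/21). Normalize by dividing by the sum 481/21:
  π = (21/481, 60/481, 400/481).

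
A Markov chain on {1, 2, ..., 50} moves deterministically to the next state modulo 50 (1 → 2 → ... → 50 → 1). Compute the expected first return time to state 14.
E[T_14 | X_0 = 14] = 50

The chain cycles deterministically, so starting at state 14 it returns in exactly 50 steps. Equivalently, the stationary distribution is uniform π_j = 1/50 for every state j, so by Kac's formula E[T_14] = 1/π_14 = 50.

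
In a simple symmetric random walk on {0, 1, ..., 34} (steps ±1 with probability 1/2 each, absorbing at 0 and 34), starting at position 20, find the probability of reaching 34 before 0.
P(hit 34 before 0) = 20/34 = 10/17

Let u_k = P(hit 34 before 0 | start at k). Then u_0 = 0, u_34 = 1, and u_k = u_{k-1}/2 + u_{k+1}/2 for 1 ≤ k ≤ 33. This harmonic recurrence is solved by u_k = k/34, giving u_20 = 20/34 = 10/17.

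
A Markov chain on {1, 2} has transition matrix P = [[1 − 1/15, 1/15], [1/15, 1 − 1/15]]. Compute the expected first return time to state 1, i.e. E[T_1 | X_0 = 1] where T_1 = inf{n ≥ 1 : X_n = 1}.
E[T_1 | X_0 = 1] = 1/π_1 = 2

For an irreducible recurrent Markov chain with stationary distribution π, E[T_i | X_0 = i] = 1/π_i (Kac's formula). Here π_1 = (1/15)/(1/15 + 1/15) = (1/15)/(2/15) = 1/2, so E[T_1 | X_0 = 1] = 1/π_1 = (1/15 + 1/15)/(1/15) = (2/15)/(1/15) = 2.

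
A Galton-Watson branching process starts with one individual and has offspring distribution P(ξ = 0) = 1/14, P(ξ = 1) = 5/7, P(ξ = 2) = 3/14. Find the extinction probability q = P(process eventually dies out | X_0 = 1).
q = 1/3

The pgf is f(s) = 1/14 + 5/7·s + 3/14·s². The extinction probability q is the smallest fixed point of f in [0, 1]. Setting s = f(s):
  3/14·s² + (5/7 − 1)·s + 1/14 = 0
  3/14·s² − (1/14 + 3/14)·s + 1/14 = 0
which factors as (s − 1)·(3/14·s − 1/14) = 0, giving roots s = 1 and s = (1/14)/(3/14) = 1/3.
Mean offspring μ = 5/7 + 2·3/14 = 8/7 > 1 (supercritical), so q < 1. The extinction probability is the smaller root: q = (1/14)/(3/14) = 1/3.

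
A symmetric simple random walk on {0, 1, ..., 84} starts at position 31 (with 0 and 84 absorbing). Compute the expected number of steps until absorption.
E[τ | X_0 = 31] = 1643

Let v_k = E[τ | X_0 = k]. Boundary: v_0 = v_84 = 0. Recurrence: v_k = 1 + (v_{k-1} + v_{k+1})/2 for 1 ≤ k ≤ 83. The particular solution to v_k − (v_{k-1} + v_{k+1})/2 = 1 is v_k = −k^2. Adding homogeneous solution A + B k and matching boundaries gives v_k = k (84 − k). Substituting k = 31: v_31 = 31 · 53 = 1643.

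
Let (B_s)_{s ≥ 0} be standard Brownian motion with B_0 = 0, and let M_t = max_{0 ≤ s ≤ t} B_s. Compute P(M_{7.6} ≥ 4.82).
P(M_{7.6} ≥ 4.82) = 2·P(B_{7.6} ≥ 4.82) = 2(1 − Φ(4.82/√7.6)) ≈ 0.0804

By the reflection principle for Brownian motion, P(M_t ≥ a) = 2 · P(B_t ≥ a) for a ≥ 0. Since B_t ~ N(0, t), P(B_t ≥ 4.82) = 1 − Φ(4.82/√t) = 1 − Φ(4.82/√7.6) = 1 − Φ(1.7484). So
  P(M_{7.6} ≥ 4.82) = 2(1 − Φ(1.7484)) ≈ 0.0804.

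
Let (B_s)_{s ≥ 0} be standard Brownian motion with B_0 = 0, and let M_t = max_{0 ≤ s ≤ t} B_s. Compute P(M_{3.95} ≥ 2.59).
P(M_{3.95} ≥ 2.59) = 2·P(B_{3.95} ≥ 2.59) = 2(1 − Φ(2.59/√3.95)) ≈ 0.1925

By the reflection principle for Brownian motion, P(M_t ≥ a) = 2 · P(B_t ≥ a) for a ≥ 0. Since B_t ~ N(0, t), P(B_t ≥ 2.59) = 1 − Φ(2.59/√t) = 1 − Φ(2.59/√3.95) = 1 − Φ(1.3032). So
  P(M_{3.95} ≥ 2.59) = 2(1 − Φ(1.3032)) ≈ 0.1925.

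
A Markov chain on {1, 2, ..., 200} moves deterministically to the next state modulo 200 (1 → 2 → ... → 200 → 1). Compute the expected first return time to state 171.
E[T_171 | X_0 = 171] = 200

The chain cycles deterministically, so starting at state 171 it returns in exactly 200 steps. Equivalently, the stationary distribution is uniform π_j = 1/200 for every state j, so by Kac's formula E[T_171] = 1/π_171 = 200.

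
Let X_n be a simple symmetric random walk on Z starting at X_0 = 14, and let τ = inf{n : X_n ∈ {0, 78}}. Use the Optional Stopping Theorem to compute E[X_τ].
E[X_τ] = 14

X_n is a martingale and τ is a bounded-mean stopping time (indeed τ is finite a.s. with bounded expectation since the walk is in a bounded region). By the OST, E[X_τ] = E[X_0] = 14. Equivalently: E[X_τ] = 78 · P(hit 78 first) + 0 · P(hit 0 first) = 78 · (14/78) = 14.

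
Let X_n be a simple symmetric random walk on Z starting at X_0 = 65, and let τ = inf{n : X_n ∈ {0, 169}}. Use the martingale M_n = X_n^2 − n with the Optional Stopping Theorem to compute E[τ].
E[τ] = 6760

M_n = X_n^2 − n is a martingale (since E[X_{n+1}^2 | F_n] = X_n^2 + 1). By OST (τ has finite mean in a bounded region), E[M_τ] = E[M_0] = X_0^2 − 0 = 65^2 = 4225. Also E[M_τ] = E[X_τ^2] − E[τ]. The walk exits at 0 or 169, with P(hit 169 first) = 65/169, so E[X_τ^2] = 169^2 · 65/169 + 0 = 10985. Thus E[τ] = E[X_τ^2] − E[M_τ] = 10985 − 4225 = 6760 = 65(169 − 65) = 6760.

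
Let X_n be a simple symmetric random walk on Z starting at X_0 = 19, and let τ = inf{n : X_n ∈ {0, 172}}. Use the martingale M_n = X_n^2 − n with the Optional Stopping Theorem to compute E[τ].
E[τ] = 2907

M_n = X_n^2 − n is a martingale (since E[X_{n+1}^2 | F_n] = X_n^2 + 1). By OST (τ has finite mean in a bounded region), E[M_τ] = E[M_0] = X_0^2 − 0 = 19^2 = 361. Also E[M_τ] = E[X_τ^2] − E[τ]. The walk exits at 0 or 172, with P(hit 172 first) = 19/172, so E[X_τ^2] = 172^2 · 19/172 + 0 = 3268. Thus E[τ] = E[X_τ^2] − E[M_τ] = 3268 − 361 = 2907 = 19(172 − 19) = 2907.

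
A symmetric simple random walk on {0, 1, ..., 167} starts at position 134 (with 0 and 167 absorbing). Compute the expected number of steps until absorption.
E[τ | X_0 = 134] = 4422

Let v_k = E[τ | X_0 = k]. Boundary: v_0 = v_167 = 0. Recurrence: v_k = 1 + (v_{k-1} + v_{k+1})/2 for 1 ≤ k ≤ 166. The particular solution to v_k − (v_{k-1} + v_{k+1})/2 = 1 is v_k = −k^2. Adding homogeneous solution A + B k and matching boundaries gives v_k = k (167 − k). Substituting k = 134: v_134 = 134 · 33 = 4422.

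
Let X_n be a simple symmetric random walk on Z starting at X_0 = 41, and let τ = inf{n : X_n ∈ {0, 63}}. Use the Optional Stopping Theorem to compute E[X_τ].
E[X_τ] = 41

X_n is a martingale and τ is a bounded-mean stopping time (indeed τ is finite a.s. with bounded expectation since the walk is in a bounded region). By the OST, E[X_τ] = E[X_0] = 41. Equivalently: E[X_τ] = 63 · P(hit 63 first) + 0 · P(hit 0 first) = 63 · (41/63) = 41.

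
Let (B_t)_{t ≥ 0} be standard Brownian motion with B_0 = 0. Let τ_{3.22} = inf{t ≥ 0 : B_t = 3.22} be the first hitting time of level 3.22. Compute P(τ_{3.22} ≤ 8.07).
P(τ_{3.22} ≤ 8.07) = 2(1 − Φ(3.22/√8.07)) = 2(1 − Φ(1.1335)) ≈ 0.2570

By the reflection principle for standard BM, P(τ_b ≤ t) = 2 · P(B_t ≥ b). Since B_t ~ N(0, t), P(B_t ≥ 3.22) = 1 − Φ(3.22/√t) = 1 − Φ(3.22/√8.07) = 1 − Φ(1.1335) ≈ 0.12850. Doubling: P(τ_{3.22} ≤ 8.07) ≈ 2 · 0.12850 = 0.25700 ≈ 0.2570.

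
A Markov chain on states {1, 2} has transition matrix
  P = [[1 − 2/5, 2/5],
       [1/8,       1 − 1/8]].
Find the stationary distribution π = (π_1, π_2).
π_1 = 5/21, π_2 = 16/21

Solve πP = π with π_1 + π_2 = 1. From πP = π: π_1 · (1 − 2/5) + π_2 · 1/8 = π_1 ⇒ π_2 · 1/8 = π_1 · 2/5 ⇒ π_2/π_1 = (2/5)/(1/8) = 16/5. Together with π_1 + π_2 = 1:
  π_1 = (1/8)/(2/5 + 1/8) = (1/8)/(21/40) = 5/21,
  π_2 = (2/5)/(2/5 + 1/8) = (2/5)/(21/40) = 16/21.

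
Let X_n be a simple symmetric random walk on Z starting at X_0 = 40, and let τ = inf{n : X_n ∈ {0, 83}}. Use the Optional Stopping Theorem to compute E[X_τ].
E[X_τ] = 40

X_n is a martingale and τ is a bounded-mean stopping time (indeed τ is finite a.s. with bounded expectation since the walk is in a bounded region). By the OST, E[X_τ] = E[X_0] = 40. Equivalently: E[X_τ] = 83 · P(hit 83 first) + 0 · P(hit 0 first) = 83 · (40/83) = 40.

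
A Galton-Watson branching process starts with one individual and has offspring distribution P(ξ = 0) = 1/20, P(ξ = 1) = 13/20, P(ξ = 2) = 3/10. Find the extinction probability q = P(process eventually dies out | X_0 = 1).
q = 1/6

The pgf is f(s) = 1/20 + 13/20·s + 3/10·s². The extinction probability q is the smallest fixed point of f in [0, 1]. Setting s = f(s):
  3/10·s² + (13/20 − 1)·s + 1/20 = 0
  3/10·s² − (1/20 + 3/10)·s + 1/20 = 0
which factors as (s − 1)·(3/10·s − 1/20) = 0, giving roots s = 1 and s = (1/20)/(3/10) = 1/6.
Mean offspring μ = 13/20 + 2·3/10 = 5/4 > 1 (supercritical), so q < 1. The extinction probability is the smaller root: q = (1/20)/(3/10) = 1/6.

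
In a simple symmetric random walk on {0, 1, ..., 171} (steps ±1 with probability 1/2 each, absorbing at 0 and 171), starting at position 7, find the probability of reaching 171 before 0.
P(hit 171 before 0) = 7/171

Let u_k = P(hit 171 before 0 | start at k). Then u_0 = 0, u_171 = 1, and u_k = u_{k-1}/2 + u_{k+1}/2 for 1 ≤ k ≤ 170. This harmonic recurrence is solved by u_k = k/171, giving u_7 = 7/171.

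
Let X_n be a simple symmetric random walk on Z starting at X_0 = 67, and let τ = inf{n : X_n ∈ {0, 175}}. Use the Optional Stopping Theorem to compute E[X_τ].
E[X_τ] = 67

X_n is a martingale and τ is a bounded-mean stopping time (indeed τ is finite a.s. with bounded expectation since the walk is in a bounded region). By the OST, E[X_τ] = E[X_0] = 67. Equivalently: E[X_τ] = 175 · P(hit 175 first) + 0 · P(hit 0 first) = 175 · (67/175) = 67.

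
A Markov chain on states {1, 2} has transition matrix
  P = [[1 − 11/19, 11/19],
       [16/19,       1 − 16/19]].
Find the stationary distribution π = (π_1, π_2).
π_1 = 16/27, π_2 = 11/27

Solve πP = π with π_1 + π_2 = 1. From πP = π: π_1 · (1 − 11/19) + π_2 · 16/19 = π_1 ⇒ π_2 · 16/19 = π_1 · 11/19 ⇒ π_2/π_1 = (11/19)/(16/19) = 11/16. Together with π_1 + π_2 = 1:
  π_1 = (16/19)/(11/19 + 16/19) = (16/19)/(27/19) = 16/27,
  π_2 = (11/19)/(11/19 + 16/19) = (11/19)/(27/19) = 11/27.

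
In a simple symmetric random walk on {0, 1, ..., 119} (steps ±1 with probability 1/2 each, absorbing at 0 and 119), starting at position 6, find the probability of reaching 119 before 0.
P(hit 119 before 0) = 6/119

Let u_k = P(hit 119 before 0 | start at k). Then u_0 = 0, u_119 = 1, and u_k = u_{k-1}/2 + u_{k+1}/2 for 1 ≤ k ≤ 118. This harmonic recurrence is solved by u_k = k/119, giving u_6 = 6/119.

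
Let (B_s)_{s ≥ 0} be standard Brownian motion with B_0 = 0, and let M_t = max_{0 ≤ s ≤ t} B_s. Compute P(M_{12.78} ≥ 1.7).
P(M_{12.78} ≥ 1.7) = 2·P(B_{12.78} ≥ 1.7) = 2(1 − Φ(1.7/√12.78)) ≈ 0.6344

By the reflection principle for Brownian motion, P(M_t ≥ a) = 2 · P(B_t ≥ a) for a ≥ 0. Since B_t ~ N(0, t), P(B_t ≥ 1.7) = 1 − Φ(1.7/√t) = 1 − Φ(1.7/√12.78) = 1 − Φ(0.4755). So
  P(M_{12.78} ≥ 1.7) = 2(1 − Φ(0.4755)) ≈ 0.6344.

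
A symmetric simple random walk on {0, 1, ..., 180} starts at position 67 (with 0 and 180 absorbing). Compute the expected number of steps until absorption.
E[τ | X_0 = 67] = 7571

Let v_k = E[τ | X_0 = k]. Boundary: v_0 = v_180 = 0. Recurrence: v_k = 1 + (v_{k-1} + v_{k+1})/2 for 1 ≤ k ≤ 179. The particular solution to v_k − (v_{k-1} + v_{k+1})/2 = 1 is v_k = −k^2. Adding homogeneous solution A + B k and matching boundaries gives v_k = k (180 − k). Substituting k = 67: v_67 = 67 · 113 = 7571.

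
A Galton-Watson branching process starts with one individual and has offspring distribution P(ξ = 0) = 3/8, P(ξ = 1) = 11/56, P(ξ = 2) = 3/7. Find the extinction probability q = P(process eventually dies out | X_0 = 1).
q = 7/8

The pgf is f(s) = 3/8 + 11/56·s + 3/7·s². The extinction probability q is the smallest fixed point of f in [0, 1]. Setting s = f(s):
  3/7·s² + (11/56 − 1)·s + 3/8 = 0
  3/7·s² − (3/8 + 3/7)·s + 3/8 = 0
which factors as (s − 1)·(3/7·s − 3/8) = 0, giving roots s = 1 and s = (3/8)/(3/7) = 7/8.
Mean offspring μ = 11/56 + 2·3/7 = 59/56 > 1 (supercritical), so q < 1. The extinction probability is the smaller root: q = (3/8)/(3/7) = 7/8.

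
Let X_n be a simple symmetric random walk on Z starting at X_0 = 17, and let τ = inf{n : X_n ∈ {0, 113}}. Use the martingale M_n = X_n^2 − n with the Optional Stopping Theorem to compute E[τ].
E[τ] = 1632

M_n = X_n^2 − n is a martingale (since E[X_{n+1}^2 | F_n] = X_n^2 + 1). By OST (τ has finite mean in a bounded region), E[M_τ] = E[M_0] = X_0^2 − 0 = 17^2 = 289. Also E[M_τ] = E[X_τ^2] − E[τ]. The walk exits at 0 or 113, with P(hit 113 first) = 17/113, so E[X_τ^2] = 113^2 · 17/113 + 0 = 1921. Thus E[τ] = E[X_τ^2] − E[M_τ] = 1921 − 289 = 1632 = 17(113 − 17) = 1632.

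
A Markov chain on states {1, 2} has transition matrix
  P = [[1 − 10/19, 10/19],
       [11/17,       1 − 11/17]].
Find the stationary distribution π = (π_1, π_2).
π_1 = 209/379, π_2 = 170/379

Solve πP = π with π_1 + π_2 = 1. From πP = π: π_1 · (1 − 10/19) + π_2 · 11/17 = π_1 ⇒ π_2 · 11/17 = π_1 · 10/19 ⇒ π_2/π_1 = (10/19)/(11/17) = 170/209. Together with π_1 + π_2 = 1:
  π_1 = (11/17)/(10/19 + 11/17) = (11/17)/(379/323) = 209/379,
  π_2 = (10/19)/(10/19 + 11/17) = (10/19)/(379/323) = 170/379.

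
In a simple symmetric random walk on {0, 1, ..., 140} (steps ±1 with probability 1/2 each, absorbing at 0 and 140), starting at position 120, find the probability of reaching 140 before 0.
P(hit 140 before 0) = 120/140 = 6/7

Let u_k = P(hit 140 before 0 | start at k). Then u_0 = 0, u_140 = 1, and u_k = u_{k-1}/2 + u_{k+1}/2 for 1 ≤ k ≤ 139. This harmonic recurrence is solved by u_k = k/140, giving u_120 = 120/140 = 6/7.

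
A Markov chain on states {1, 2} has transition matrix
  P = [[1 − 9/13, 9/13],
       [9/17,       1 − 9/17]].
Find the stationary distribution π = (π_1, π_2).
π_1 = 13/30, π_2 = 17/30

Solve πP = π with π_1 + π_2 = 1. From πP = π: π_1 · (1 − 9/13) + π_2 · 9/17 = π_1 ⇒ π_2 · 9/17 = π_1 · 9/13 ⇒ π_2/π_1 = (9/13)/(9/17) = 17/13. Together with π_1 + π_2 = 1:
  π_1 = (9/17)/(9/13 + 9/17) = (9/17)/(270/221) = 13/30,
  π_2 = (9/13)/(9/13 + 9/17) = (9/13)/(270/221) = 17/30.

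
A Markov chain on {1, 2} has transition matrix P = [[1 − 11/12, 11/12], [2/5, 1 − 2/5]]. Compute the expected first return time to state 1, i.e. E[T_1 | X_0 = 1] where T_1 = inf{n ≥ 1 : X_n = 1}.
E[T_1 | X_0 = 1] = 1/π_1 = 79/24

For an irreducible recurrent Markov chain with stationary distribution π, E[T_i | X_0 = i] = 1/π_i (Kac's formula). Here π_1 = (2/5)/(11/12 + 2/5) = (2/5)/(79/60) = 24/79, so E[T_1 | X_0 = 1] = 1/π_1 = (11/12 + 2/5)/(2/5) = (79/60)/(2/5) = 79/24.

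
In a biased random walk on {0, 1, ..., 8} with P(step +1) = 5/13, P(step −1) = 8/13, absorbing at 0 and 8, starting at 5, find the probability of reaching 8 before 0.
P(hit 8 before 0) = (1 − (8/5)^5) / (1 − (8/5)^8) = 1235125/5462197

Let u_k denote P(reach 8 before 0 | start at k). Boundary: u_0 = 0, u_8 = 1. Recurrence: u_k = 5/13·u_{k+1} + 8/13·u_{k-1} for 1 ≤ k ≤ 7. Try u_k = A + B·r^k with r = q/p = (8/13)/(5/13) = 8/5. Substitution satisfies the recurrence; boundary conditions give:
  u_k = (1 − r^k) / (1 − r^N) = (1 − (8/5)^5) / (1 − (8/5)^8) = 1235125/5462197.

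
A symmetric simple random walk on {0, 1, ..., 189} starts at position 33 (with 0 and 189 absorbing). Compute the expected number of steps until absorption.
E[τ | X_0 = 33] = 5148

Let v_k = E[τ | X_0 = k]. Boundary: v_0 = v_189 = 0. Recurrence: v_k = 1 + (v_{k-1} + v_{k+1})/2 for 1 ≤ k ≤ 188. The particular solution to v_k − (v_{k-1} + v_{k+1})/2 = 1 is v_k = −k^2. Adding homogeneous solution A + B k and matching boundaries gives v_k = k (189 − k). Substituting k = 33: v_33 = 33 · 156 = 5148.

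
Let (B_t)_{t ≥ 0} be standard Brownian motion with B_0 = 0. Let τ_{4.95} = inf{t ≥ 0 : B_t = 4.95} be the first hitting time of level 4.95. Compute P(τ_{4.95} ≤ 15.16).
P(τ_{4.95} ≤ 15.16) = 2(1 − Φ(4.95/√15.16)) = 2(1 − Φ(1.2713)) ≈ 0.2036

By the reflection principle for standard BM, P(τ_b ≤ t) = 2 · P(B_t ≥ b). Since B_t ~ N(0, t), P(B_t ≥ 4.95) = 1 − Φ(4.95/√t) = 1 − Φ(4.95/√15.16) = 1 − Φ(1.2713) ≈ 0.10181. Doubling: P(τ_{4.95} ≤ 15.16) ≈ 2 · 0.10181 = 0.20362 ≈ 0.2036.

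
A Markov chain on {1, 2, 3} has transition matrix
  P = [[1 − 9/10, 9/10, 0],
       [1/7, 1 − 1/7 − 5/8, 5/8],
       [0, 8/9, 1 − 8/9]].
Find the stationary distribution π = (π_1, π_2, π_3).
π = (640/7507, 4032/7507, 2835/7507)

This is a birth-death chain on three states, which satisfies detailed balance: π_1 · P_{12} = π_2 · P_{21} and π_2 · P_{23} = π_3 · P_{32}.
From π_1 · 9/10 = π_2 · 1/7: π_2/π_1 = (9/10)/(1/7) = 63/10.
From π_2 · 5/8 = π_3 · 8/9: π_3/π_2 = (5/8)/(8/9) = 45/64.
Take π_1 proportional to 1; then unnormalized π = (1, 63/10, 567/128). Normalize by dividing by the sum 7507/640:
  π = (640/7507, 4032/7507, 2835/7507).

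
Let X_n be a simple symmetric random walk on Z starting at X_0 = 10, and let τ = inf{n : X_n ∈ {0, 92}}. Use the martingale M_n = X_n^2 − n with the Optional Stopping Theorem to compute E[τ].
E[τ] = 820

M_n = X_n^2 − n is a martingale (since E[X_{n+1}^2 | F_n] = X_n^2 + 1). By OST (τ has finite mean in a bounded region), E[M_τ] = E[M_0] = X_0^2 − 0 = 10^2 = 100. Also E[M_τ] = E[X_τ^2] − E[τ]. The walk exits at 0 or 92, with P(hit 92 first) = 10/92, so E[X_τ^2] = 92^2 · 10/92 + 0 = 920. Thus E[τ] = E[X_τ^2] − E[M_τ] = 920 − 100 = 820 = 10(92 − 10) = 820.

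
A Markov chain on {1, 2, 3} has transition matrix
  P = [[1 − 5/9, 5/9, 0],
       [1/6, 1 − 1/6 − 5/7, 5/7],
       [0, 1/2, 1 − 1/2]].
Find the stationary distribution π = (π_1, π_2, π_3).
π = (21/191, 70/191, 100/191)

This is a birth-death chain on three states, which satisfies detailed balance: π_1 · P_{12} = π_2 · P_{21} and π_2 · P_{23} = π_3 · P_{32}.
From π_1 · 5/9 = π_2 · 1/6: π_2/π_1 = (5/9)/(1/6) = 10/3.
From π_2 · 5/7 = π_3 · 1/2: π_3/π_2 = (5/7)/(1/2) = 10/7.
Take π_1 proportional to 1; then unnormalized π = (1, 10/3, 100/21). Normalize by dividing by the sum 191/21:
  π = (21/191, 70/191, 100/191).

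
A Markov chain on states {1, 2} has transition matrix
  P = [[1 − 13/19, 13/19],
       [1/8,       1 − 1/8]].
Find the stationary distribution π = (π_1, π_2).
π_1 = 19/123, π_2 = 104/123

Solve πP = π with π_1 + π_2 = 1. From πP = π: π_1 · (1 − 13/19) + π_2 · 1/8 = π_1 ⇒ π_2 · 1/8 = π_1 · 13/19 ⇒ π_2/π_1 = (13/19)/(1/8) = 104/19. Together with π_1 + π_2 = 1:
  π_1 = (1/8)/(13/19 + 1/8) = (1/8)/(123/152) = 19/123,
  π_2 = (13/19)/(13/19 + 1/8) = (13/19)/(123/152) = 104/123.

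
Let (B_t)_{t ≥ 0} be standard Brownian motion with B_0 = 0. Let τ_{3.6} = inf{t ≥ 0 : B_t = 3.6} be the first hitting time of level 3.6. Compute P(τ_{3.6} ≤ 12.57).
P(τ_{3.6} ≤ 12.57) = 2(1 − Φ(3.6/√12.57)) = 2(1 − Φ(1.0154)) ≈ 0.3099

By the reflection principle for standard BM, P(τ_b ≤ t) = 2 · P(B_t ≥ b). Since B_t ~ N(0, t), P(B_t ≥ 3.6) = 1 − Φ(3.6/√t) = 1 − Φ(3.6/√12.57) = 1 − Φ(1.0154) ≈ 0.15496. Doubling: P(τ_{3.6} ≤ 12.57) ≈ 2 · 0.15496 = 0.30992 ≈ 0.3099.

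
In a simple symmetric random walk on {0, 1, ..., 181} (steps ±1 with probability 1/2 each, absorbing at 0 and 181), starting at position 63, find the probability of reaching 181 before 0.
P(hit 181 before 0) = 63/181

Let u_k = P(hit 181 before 0 | start at k). Then u_0 = 0, u_181 = 1, and u_k = u_{k-1}/2 + u_{k+1}/2 for 1 ≤ k ≤ 180. This harmonic recurrence is solved by u_k = k/181, giving u_63 = 63/181.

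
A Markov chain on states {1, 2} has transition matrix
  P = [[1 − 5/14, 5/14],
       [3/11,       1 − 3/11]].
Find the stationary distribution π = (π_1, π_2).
π_1 = 42/97, π_2 = 55/97

Solve πP = π with π_1 + π_2 = 1. From πP = π: π_1 · (1 − 5/14) + π_2 · 3/11 = π_1 ⇒ π_2 · 3/11 = π_1 · 5/14 ⇒ π_2/π_1 = (5/14)/(3/11) = 55/42. Together with π_1 + π_2 = 1:
  π_1 = (3/11)/(5/14 + 3/11) = (3/11)/(97/154) = 42/97,
  π_2 = (5/14)/(5/14 + 3/11) = (5/14)/(97/154) = 55/97.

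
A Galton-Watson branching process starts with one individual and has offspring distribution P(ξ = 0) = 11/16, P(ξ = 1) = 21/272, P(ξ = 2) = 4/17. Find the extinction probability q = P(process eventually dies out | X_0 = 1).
q = 1

Mean offspring μ = 0·11/16 + 1·21/272 + 2·4/17 = 149/272 ≤ 1. For μ ≤ 1 with offspring not concentrated at 1, the Galton-Watson process goes extinct almost surely, so q = 1.
(Algebraic check: The pgf is f(s) = 11/16 + 21/272·s + 4/17·s². The extinction probability q is the smallest fixed point of f in [0, 1]. Setting s = f(s):
  4/17·s² + (21/272 − 1)·s + 11/16 = 0
  4/17·s² − (11/16 + 4/17)·s + 11/16 = 0
which factors as (s − 1)·(4/17·s − 11/16) = 0, giving roots s = 1 and s = (11/16)/(4/17) = 187/64. Since 187/64 ≥ 1, the smallest root in [0, 1] is s = 1.)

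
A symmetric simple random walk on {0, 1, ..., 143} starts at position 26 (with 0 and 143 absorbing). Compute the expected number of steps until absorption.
E[τ | X_0 = 26] = 3042

Let v_k = E[τ | X_0 = k]. Boundary: v_0 = v_143 = 0. Recurrence: v_k = 1 + (v_{k-1} + v_{k+1})/2 for 1 ≤ k ≤ 142. The particular solution to v_k − (v_{k-1} + v_{k+1})/2 = 1 is v_k = −k^2. Adding homogeneous solution A + B k and matching boundaries gives v_k = k (143 − k). Substituting k = 26: v_26 = 26 · 117 = 3042.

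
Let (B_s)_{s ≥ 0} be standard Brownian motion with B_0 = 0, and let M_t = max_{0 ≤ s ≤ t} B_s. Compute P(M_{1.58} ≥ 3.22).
P(M_{1.58} ≥ 3.22) = 2·P(B_{1.58} ≥ 3.22) = 2(1 − Φ(3.22/√1.58)) ≈ 0.0104

By the reflection principle for Brownian motion, P(M_t ≥ a) = 2 · P(B_t ≥ a) for a ≥ 0. Since B_t ~ N(0, t), P(B_t ≥ 3.22) = 1 − Φ(3.22/√t) = 1 − Φ(3.22/√1.58) = 1 − Φ(2.5617). So
  P(M_{1.58} ≥ 3.22) = 2(1 − Φ(2.5617)) ≈ 0.0104.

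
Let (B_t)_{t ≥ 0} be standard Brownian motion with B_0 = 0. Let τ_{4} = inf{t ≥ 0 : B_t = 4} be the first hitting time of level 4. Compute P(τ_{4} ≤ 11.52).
P(τ_{4} ≤ 11.52) = 2(1 − Φ(4/√11.52)) = 2(1 − Φ(1.1785)) ≈ 0.2386

By the reflection principle for standard BM, P(τ_b ≤ t) = 2 · P(B_t ≥ b). Since B_t ~ N(0, t), P(B_t ≥ 4) = 1 − Φ(4/√t) = 1 − Φ(4/√11.52) = 1 − Φ(1.1785) ≈ 0.11930. Doubling: P(τ_{4} ≤ 11.52) ≈ 2 · 0.11930 = 0.23860 ≈ 0.2386.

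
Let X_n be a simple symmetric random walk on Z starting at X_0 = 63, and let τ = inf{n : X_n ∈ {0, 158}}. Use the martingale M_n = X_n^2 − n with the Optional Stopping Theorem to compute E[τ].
E[τ] = 5985

M_n = X_n^2 − n is a martingale (since E[X_{n+1}^2 | F_n] = X_n^2 + 1). By OST (τ has finite mean in a bounded region), E[M_τ] = E[M_0] = X_0^2 − 0 = 63^2 = 3969. Also E[M_τ] = E[X_τ^2] − E[τ]. The walk exits at 0 or 158, with P(hit 158 first) = 63/158, so E[X_τ^2] = 158^2 · 63/158 + 0 = 9954. Thus E[τ] = E[X_τ^2] − E[M_τ] = 9954 − 3969 = 5985 = 63(158 − 63) = 5985.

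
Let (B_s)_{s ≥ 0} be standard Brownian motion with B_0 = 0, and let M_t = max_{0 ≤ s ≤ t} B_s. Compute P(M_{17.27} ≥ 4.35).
P(M_{17.27} ≥ 4.35) = 2·P(B_{17.27} ≥ 4.35) = 2(1 − Φ(4.35/√17.27)) ≈ 0.2952

By the reflection principle for Brownian motion, P(M_t ≥ a) = 2 · P(B_t ≥ a) for a ≥ 0. Since B_t ~ N(0, t), P(B_t ≥ 4.35) = 1 − Φ(4.35/√t) = 1 − Φ(4.35/√17.27) = 1 − Φ(1.0468). So
  P(M_{17.27} ≥ 4.35) = 2(1 − Φ(1.0468)) ≈ 0.2952.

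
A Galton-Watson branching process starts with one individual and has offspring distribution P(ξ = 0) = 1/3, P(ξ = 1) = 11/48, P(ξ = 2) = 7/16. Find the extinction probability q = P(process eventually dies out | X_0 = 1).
q = 16/21

The pgf is f(s) = 1/3 + 11/48·s + 7/16·s². The extinction probability q is the smallest fixed point of f in [0, 1]. Setting s = f(s):
  7/16·s² + (11/48 − 1)·s + 1/3 = 0
  7/16·s² − (1/3 + 7/16)·s + 1/3 = 0
which factors as (s − 1)·(7/16·s − 1/3) = 0, giving roots s = 1 and s = (1/3)/(7/16) = 16/21.
Mean offspring μ = 11/48 + 2·7/16 = 53/48 > 1 (supercritical), so q < 1. The extinction probability is the smaller root: q = (1/3)/(7/16) = 16/21.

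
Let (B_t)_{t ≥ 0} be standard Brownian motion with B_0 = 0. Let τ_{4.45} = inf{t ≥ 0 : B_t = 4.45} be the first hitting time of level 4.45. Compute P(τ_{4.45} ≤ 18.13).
P(τ_{4.45} ≤ 18.13) = 2(1 − Φ(4.45/√18.13)) = 2(1 − Φ(1.0451)) ≈ 0.2960

By the reflection principle for standard BM, P(τ_b ≤ t) = 2 · P(B_t ≥ b). Since B_t ~ N(0, t), P(B_t ≥ 4.45) = 1 − Φ(4.45/√t) = 1 − Φ(4.45/√18.13) = 1 − Φ(1.0451) ≈ 0.14799. Doubling: P(τ_{4.45} ≤ 18.13) ≈ 2 · 0.14799 = 0.29598 ≈ 0.2960.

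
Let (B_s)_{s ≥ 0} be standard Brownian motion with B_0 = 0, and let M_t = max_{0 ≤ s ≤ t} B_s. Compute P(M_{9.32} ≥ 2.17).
P(M_{9.32} ≥ 2.17) = 2·P(B_{9.32} ≥ 2.17) = 2(1 − Φ(2.17/√9.32)) ≈ 0.4772

By the reflection principle for Brownian motion, P(M_t ≥ a) = 2 · P(B_t ≥ a) for a ≥ 0. Since B_t ~ N(0, t), P(B_t ≥ 2.17) = 1 − Φ(2.17/√t) = 1 − Φ(2.17/√9.32) = 1 − Φ(0.7108). So
  P(M_{9.32} ≥ 2.17) = 2(1 − Φ(0.7108)) ≈ 0.4772.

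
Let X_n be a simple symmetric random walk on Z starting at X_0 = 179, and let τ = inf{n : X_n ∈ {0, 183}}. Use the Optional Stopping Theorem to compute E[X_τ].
E[X_τ] = 179

X_n is a martingale and τ is a bounded-mean stopping time (indeed τ is finite a.s. with bounded expectation since the walk is in a bounded region). By the OST, E[X_τ] = E[X_0] = 179. Equivalently: E[X_τ] = 183 · P(hit 183 first) + 0 · P(hit 0 first) = 183 · (179/183) = 179.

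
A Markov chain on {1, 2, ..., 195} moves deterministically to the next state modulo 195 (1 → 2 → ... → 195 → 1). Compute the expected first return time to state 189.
E[T_189 | X_0 = 189] = 195

The chain cycles deterministically, so starting at state 189 it returns in exactly 195 steps. Equivalently, the stationary distribution is uniform π_j = 1/195 for every state j, so by Kac's formula E[T_189] = 1/π_189 = 195.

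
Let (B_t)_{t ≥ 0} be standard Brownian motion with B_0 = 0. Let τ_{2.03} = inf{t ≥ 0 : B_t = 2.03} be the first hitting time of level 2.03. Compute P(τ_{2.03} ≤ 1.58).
P(τ_{2.03} ≤ 1.58) = 2(1 − Φ(2.03/√1.58)) = 2(1 − Φ(1.6150)) ≈ 0.1063

By the reflection principle for standard BM, P(τ_b ≤ t) = 2 · P(B_t ≥ b). Since B_t ~ N(0, t), P(B_t ≥ 2.03) = 1 − Φ(2.03/√t) = 1 − Φ(2.03/√1.58) = 1 − Φ(1.6150) ≈ 0.05316. Doubling: P(τ_{2.03} ≤ 1.58) ≈ 2 · 0.05316 = 0.10632 ≈ 0.1063.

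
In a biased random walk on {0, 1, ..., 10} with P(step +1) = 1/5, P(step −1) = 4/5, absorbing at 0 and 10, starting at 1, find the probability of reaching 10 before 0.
P(hit 10 before 0) = (1 − (4)^1) / (1 − (4)^10) = 1/349525

Let u_k denote P(reach 10 before 0 | start at k). Boundary: u_0 = 0, u_10 = 1. Recurrence: u_k = 1/5·u_{k+1} + 4/5·u_{k-1} for 1 ≤ k ≤ 9. Try u_k = A + B·r^k with r = q/p = (4/5)/(1/5) = 4. Substitution satisfies the recurrence; boundary conditions give:
  u_k = (1 − r^k) / (1 − r^N) = (1 − (4)^1) / (1 − (4)^10) = 1/349525.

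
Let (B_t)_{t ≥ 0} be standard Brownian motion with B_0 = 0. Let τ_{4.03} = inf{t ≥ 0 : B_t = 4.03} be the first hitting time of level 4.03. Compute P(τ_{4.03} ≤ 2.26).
P(τ_{4.03} ≤ 2.26) = 2(1 − Φ(4.03/√2.26)) = 2(1 − Φ(2.6807)) ≈ 0.0073

By the reflection principle for standard BM, P(τ_b ≤ t) = 2 · P(B_t ≥ b). Since B_t ~ N(0, t), P(B_t ≥ 4.03) = 1 − Φ(4.03/√t) = 1 − Φ(4.03/√2.26) = 1 − Φ(2.6807) ≈ 0.00367. Doubling: P(τ_{4.03} ≤ 2.26) ≈ 2 · 0.00367 = 0.00734 ≈ 0.0073.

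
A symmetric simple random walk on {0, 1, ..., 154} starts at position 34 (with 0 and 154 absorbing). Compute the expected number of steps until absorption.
E[τ | X_0 = 34] = 4080

Let v_k = E[τ | X_0 = k]. Boundary: v_0 = v_154 = 0. Recurrence: v_k = 1 + (v_{k-1} + v_{k+1})/2 for 1 ≤ k ≤ 153. The particular solution to v_k − (v_{k-1} + v_{k+1})/2 = 1 is v_k = −k^2. Adding homogeneous solution A + B k and matching boundaries gives v_k = k (154 − k). Substituting k = 34: v_34 = 34 · 120 = 4080.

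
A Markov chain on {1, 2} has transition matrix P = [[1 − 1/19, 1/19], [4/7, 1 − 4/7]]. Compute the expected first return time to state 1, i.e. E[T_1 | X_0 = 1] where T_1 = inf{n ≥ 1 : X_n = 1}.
E[T_1 | X_0 = 1] = 1/π_1 = 83/76

For an irreducible recurrent Markov chain with stationary distribution π, E[T_i | X_0 = i] = 1/π_i (Kac's formula). Here π_1 = (4/7)/(1/19 + 4/7) = (4/7)/(83/133) = 76/83, so E[T_1 | X_0 = 1] = 1/π_1 = (1/19 + 4/7)/(4/7) = (83/133)/(4/7) = 83/76.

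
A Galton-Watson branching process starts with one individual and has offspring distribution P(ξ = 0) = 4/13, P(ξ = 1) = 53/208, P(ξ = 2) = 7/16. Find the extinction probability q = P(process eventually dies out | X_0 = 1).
q = 64/91

The pgf is f(s) = 4/13 + 53/208·s + 7/16·s². The extinction probability q is the smallest fixed point of f in [0, 1]. Setting s = f(s):
  7/16·s² + (53/208 − 1)·s + 4/13 = 0
  7/16·s² − (4/13 + 7/16)·s + 4/13 = 0
which factors as (s − 1)·(7/16·s − 4/13) = 0, giving roots s = 1 and s = (4/13)/(7/16) = 64/91.
Mean offspring μ = 53/208 + 2·7/16 = 235/208 > 1 (supercritical), so q < 1. The extinction probability is the smaller root: q = (4/13)/(7/16) = 64/91.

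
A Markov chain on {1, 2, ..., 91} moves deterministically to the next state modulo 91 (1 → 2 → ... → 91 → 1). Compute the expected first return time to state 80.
E[T_80 | X_0 = 80] = 91

The chain cycles deterministically, so starting at state 80 it returns in exactly 91 steps. Equivalently, the stationary distribution is uniform π_j = 1/91 for every state j, so by Kac's formula E[T_80] = 1/π_80 = 91.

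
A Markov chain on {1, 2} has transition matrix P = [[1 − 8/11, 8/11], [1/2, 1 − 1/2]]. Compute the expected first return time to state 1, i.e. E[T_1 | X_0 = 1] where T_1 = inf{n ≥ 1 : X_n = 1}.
E[T_1 | X_0 = 1] = 1/π_1 = 27/11

For an irreducible recurrent Markov chain with stationary distribution π, E[T_i | X_0 = i] = 1/π_i (Kac's formula). Here π_1 = (1/2)/(8/11 + 1/2) = (1/2)/(27/22) = 11/27, so E[T_1 | X_0 = 1] = 1/π_1 = (8/11 + 1/2)/(1/2) = (27/22)/(1/2) = 27/11.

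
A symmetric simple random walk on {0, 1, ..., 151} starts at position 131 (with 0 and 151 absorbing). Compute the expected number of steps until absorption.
E[τ | X_0 = 131] = 2620

Let v_k = E[τ | X_0 = k]. Boundary: v_0 = v_151 = 0. Recurrence: v_k = 1 + (v_{k-1} + v_{k+1})/2 for 1 ≤ k ≤ 150. The particular solution to v_k − (v_{k-1} + v_{k+1})/2 = 1 is v_k = −k^2. Adding homogeneous solution A + B k and matching boundaries gives v_k = k (151 − k). Substituting k = 131: v_131 = 131 · 20 = 2620.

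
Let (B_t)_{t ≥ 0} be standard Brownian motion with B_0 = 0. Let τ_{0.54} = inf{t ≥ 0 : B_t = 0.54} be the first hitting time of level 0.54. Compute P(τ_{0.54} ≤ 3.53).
P(τ_{0.54} ≤ 3.53) = 2(1 − Φ(0.54/√3.53)) = 2(1 − Φ(0.2874)) ≈ 0.7738

By the reflection principle for standard BM, P(τ_b ≤ t) = 2 · P(B_t ≥ b). Since B_t ~ N(0, t), P(B_t ≥ 0.54) = 1 − Φ(0.54/√t) = 1 − Φ(0.54/√3.53) = 1 − Φ(0.2874) ≈ 0.38690. Doubling: P(τ_{0.54} ≤ 3.53) ≈ 2 · 0.38690 = 0.77380 ≈ 0.7738.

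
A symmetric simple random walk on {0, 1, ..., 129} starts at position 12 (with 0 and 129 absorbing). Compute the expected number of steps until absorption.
E[τ | X_0 = 12] = 1404

Let v_k = E[τ | X_0 = k]. Boundary: v_0 = v_129 = 0. Recurrence: v_k = 1 + (v_{k-1} + v_{k+1})/2 for 1 ≤ k ≤ 128. The particular solution to v_k − (v_{k-1} + v_{k+1})/2 = 1 is v_k = −k^2. Adding homogeneous solution A + B k and matching boundaries gives v_k = k (129 − k). Substituting k = 12: v_12 = 12 · 117 = 1404.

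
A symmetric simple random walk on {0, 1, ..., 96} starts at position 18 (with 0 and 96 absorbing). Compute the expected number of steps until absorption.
E[τ | X_0 = 18] = 1404

Let v_k = E[τ | X_0 = k]. Boundary: v_0 = v_96 = 0. Recurrence: v_k = 1 + (v_{k-1} + v_{k+1})/2 for 1 ≤ k ≤ 95. The particular solution to v_k − (v_{k-1} + v_{k+1})/2 = 1 is v_k = −k^2. Adding homogeneous solution A + B k and matching boundaries gives v_k = k (96 − k). Substituting k = 18: v_18 = 18 · 78 = 1404.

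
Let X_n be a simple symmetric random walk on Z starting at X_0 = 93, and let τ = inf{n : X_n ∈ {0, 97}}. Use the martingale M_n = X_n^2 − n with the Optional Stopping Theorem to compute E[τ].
E[τ] = 372

M_n = X_n^2 − n is a martingale (since E[X_{n+1}^2 | F_n] = X_n^2 + 1). By OST (τ has finite mean in a bounded region), E[M_τ] = E[M_0] = X_0^2 − 0 = 93^2 = 8649. Also E[M_τ] = E[X_τ^2] − E[τ]. The walk exits at 0 or 97, with P(hit 97 first) = 93/97, so E[X_τ^2] = 97^2 · 93/97 + 0 = 9021. Thus E[τ] = E[X_τ^2] − E[M_τ] = 9021 − 8649 = 372 = 93(97 − 93) = 372.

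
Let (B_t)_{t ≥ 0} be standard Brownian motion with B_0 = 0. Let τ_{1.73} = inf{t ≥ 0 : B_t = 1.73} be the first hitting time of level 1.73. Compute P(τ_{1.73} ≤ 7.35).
P(τ_{1.73} ≤ 7.35) = 2(1 − Φ(1.73/√7.35)) = 2(1 − Φ(0.6381)) ≈ 0.5234

By the reflection principle for standard BM, P(τ_b ≤ t) = 2 · P(B_t ≥ b). Since B_t ~ N(0, t), P(B_t ≥ 1.73) = 1 − Φ(1.73/√t) = 1 − Φ(1.73/√7.35) = 1 − Φ(0.6381) ≈ 0.26170. Doubling: P(τ_{1.73} ≤ 7.35) ≈ 2 · 0.26170 = 0.52340 ≈ 0.5234.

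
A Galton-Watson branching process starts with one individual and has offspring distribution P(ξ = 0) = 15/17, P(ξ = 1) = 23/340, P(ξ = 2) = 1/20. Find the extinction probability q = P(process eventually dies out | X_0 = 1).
q = 1

Mean offspring μ = 0·15/17 + 1·23/340 + 2·1/20 = 57/340 ≤ 1. For μ ≤ 1 with offspring not concentrated at 1, the Galton-Watson process goes extinct almost surely, so q = 1.
(Algebraic check: The pgf is f(s) = 15/17 + 23/340·s + 1/20·s². The extinction probability q is the smallest fixed point of f in [0, 1]. Setting s = f(s):
  1/20·s² + (23/340 − 1)·s + 15/17 = 0
  1/20·s² − (15/17 + 1/20)·s + 15/17 = 0
which factors as (s − 1)·(1/20·s − 15/17) = 0, giving roots s = 1 and s = (15/17)/(1/20) = 300/17. Since 300/17 ≥ 1, the smallest root in [0, 1] is s = 1.)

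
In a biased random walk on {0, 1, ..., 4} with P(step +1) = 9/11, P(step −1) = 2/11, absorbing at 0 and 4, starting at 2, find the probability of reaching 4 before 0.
P(hit 4 before 0) = (1 − (2/9)^2) / (1 − (2/9)^4) = 81/85

Let u_k denote P(reach 4 before 0 | start at k). Boundary: u_0 = 0, u_4 = 1. Recurrence: u_k = 9/11·u_{k+1} + 2/11·u_{k-1} for 1 ≤ k ≤ 3. Try u_k = A + B·r^k with r = q/p = (2/11)/(9/11) = 2/9. Substitution satisfies the recurrence; boundary conditions give:
  u_k = (1 − r^k) / (1 − r^N) = (1 − (2/9)^2) / (1 − (2/9)^4) = 81/85.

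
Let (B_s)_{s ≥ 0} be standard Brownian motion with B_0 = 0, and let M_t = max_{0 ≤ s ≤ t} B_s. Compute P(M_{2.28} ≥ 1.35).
P(M_{2.28} ≥ 1.35) = 2·P(B_{2.28} ≥ 1.35) = 2(1 − Φ(1.35/√2.28)) ≈ 0.3713

By the reflection principle for Brownian motion, P(M_t ≥ a) = 2 · P(B_t ≥ a) for a ≥ 0. Since B_t ~ N(0, t), P(B_t ≥ 1.35) = 1 − Φ(1.35/√t) = 1 − Φ(1.35/√2.28) = 1 − Φ(0.8941). So
  P(M_{2.28} ≥ 1.35) = 2(1 − Φ(0.8941)) ≈ 0.3713.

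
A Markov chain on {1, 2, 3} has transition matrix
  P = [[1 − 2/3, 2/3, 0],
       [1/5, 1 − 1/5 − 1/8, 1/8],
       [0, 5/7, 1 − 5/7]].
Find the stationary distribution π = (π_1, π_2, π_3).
π = (12/59, 40/59, 7/59)

This is a birth-death chain on three states, which satisfies detailed balance: π_1 · P_{12} = π_2 · P_{21} and π_2 · P_{23} = π_3 · P_{32}.
From π_1 · 2/3 = π_2 · 1/5: π_2/π_1 = (2/3)/(1/5) = 10/3.
From π_2 · 1/8 = π_3 · 5/7: π_3/π_2 = (1/8)/(5/7) = 7/40.
Take π_1 proportional to 1; then unnormalized π = (1, 10/3, 7/12). Normalize by dividing by the sum 59/12:
  π = (12/59, 40/59, 7/59).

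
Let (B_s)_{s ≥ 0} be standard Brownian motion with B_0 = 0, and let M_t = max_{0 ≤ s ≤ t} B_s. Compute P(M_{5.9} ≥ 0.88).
P(M_{5.9} ≥ 0.88) = 2·P(B_{5.9} ≥ 0.88) = 2(1 − Φ(0.88/√5.9)) ≈ 0.7171

By the reflection principle for Brownian motion, P(M_t ≥ a) = 2 · P(B_t ≥ a) for a ≥ 0. Since B_t ~ N(0, t), P(B_t ≥ 0.88) = 1 − Φ(0.88/√t) = 1 − Φ(0.88/√5.9) = 1 − Φ(0.3623). So
  P(M_{5.9} ≥ 0.88) = 2(1 − Φ(0.3623)) ≈ 0.7171.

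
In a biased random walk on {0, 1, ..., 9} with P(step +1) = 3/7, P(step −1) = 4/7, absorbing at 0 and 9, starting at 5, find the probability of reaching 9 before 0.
P(hit 9 before 0) = (1 − (4/3)^5) / (1 − (4/3)^9) = 63261/242461

Let u_k denote P(reach 9 before 0 | start at k). Boundary: u_0 = 0, u_9 = 1. Recurrence: u_k = 3/7·u_{k+1} + 4/7·u_{k-1} for 1 ≤ k ≤ 8. Try u_k = A + B·r^k with r = q/p = (4/7)/(3/7) = 4/3. Substitution satisfies the recurrence; boundary conditions give:
  u_k = (1 − r^k) / (1 − r^N) = (1 − (4/3)^5) / (1 − (4/3)^9) = 63261/242461.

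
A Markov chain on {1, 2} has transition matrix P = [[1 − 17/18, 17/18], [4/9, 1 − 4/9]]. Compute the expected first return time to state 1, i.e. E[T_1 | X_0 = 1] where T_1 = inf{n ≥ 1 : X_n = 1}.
E[T_1 | X_0 = 1] = 1/π_1 = 25/8

For an irreducible recurrent Markov chain with stationary distribution π, E[T_i | X_0 = i] = 1/π_i (Kac's formula). Here π_1 = (4/9)/(17/18 + 4/9) = (4/9)/(25/18) = 8/25, so E[T_1 | X_0 = 1] = 1/π_1 = (17/18 + 4/9)/(4/9) = (25/18)/(4/9) = 25/8.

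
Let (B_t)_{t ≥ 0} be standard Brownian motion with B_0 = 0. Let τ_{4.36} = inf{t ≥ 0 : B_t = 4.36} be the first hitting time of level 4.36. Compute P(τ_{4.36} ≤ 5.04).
P(τ_{4.36} ≤ 5.04) = 2(1 − Φ(4.36/√5.04)) = 2(1 − Φ(1.9421)) ≈ 0.0521

By the reflection principle for standard BM, P(τ_b ≤ t) = 2 · P(B_t ≥ b). Since B_t ~ N(0, t), P(B_t ≥ 4.36) = 1 − Φ(4.36/√t) = 1 − Φ(4.36/√5.04) = 1 − Φ(1.9421) ≈ 0.02606. Doubling: P(τ_{4.36} ≤ 5.04) ≈ 2 · 0.02606 = 0.05212 ≈ 0.0521.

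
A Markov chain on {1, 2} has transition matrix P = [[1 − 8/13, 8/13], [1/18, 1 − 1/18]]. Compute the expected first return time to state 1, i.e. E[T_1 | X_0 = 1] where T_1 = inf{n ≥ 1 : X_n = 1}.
E[T_1 | X_0 = 1] = 1/π_1 = 157/13

For an irreducible recurrent Markov chain with stationary distribution π, E[T_i | X_0 = i] = 1/π_i (Kac's formula). Here π_1 = (1/18)/(8/13 + 1/18) = (1/18)/(157/234) = 13/157, so E[T_1 | X_0 = 1] = 1/π_1 = (8/13 + 1/18)/(1/18) = (157/234)/(1/18) = 157/13.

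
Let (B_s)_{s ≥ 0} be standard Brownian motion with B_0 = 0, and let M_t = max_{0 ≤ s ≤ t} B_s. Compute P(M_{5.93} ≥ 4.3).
P(M_{5.93} ≥ 4.3) = 2·P(B_{5.93} ≥ 4.3) = 2(1 − Φ(4.3/√5.93)) ≈ 0.0774

By the reflection principle for Brownian motion, P(M_t ≥ a) = 2 · P(B_t ≥ a) for a ≥ 0. Since B_t ~ N(0, t), P(B_t ≥ 4.3) = 1 − Φ(4.3/√t) = 1 − Φ(4.3/√5.93) = 1 − Φ(1.7658). So
  P(M_{5.93} ≥ 4.3) = 2(1 − Φ(1.7658)) ≈ 0.0774.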